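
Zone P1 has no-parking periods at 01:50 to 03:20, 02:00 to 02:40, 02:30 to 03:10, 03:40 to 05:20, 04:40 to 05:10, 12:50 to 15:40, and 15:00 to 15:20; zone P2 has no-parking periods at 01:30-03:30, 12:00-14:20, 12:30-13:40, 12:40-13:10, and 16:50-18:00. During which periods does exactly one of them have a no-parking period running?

Merge the first list: 01:50–03:20, 03:40–05:20, 12:50–15:40.
Merge the second list: 01:30–03:30, 12:00–14:20, 16:50–18:00.
Only in the first: 03:40–05:20, 14:20–15:40.
Only in the second: 01:30–01:50, 03:20–03:30, 12:00–12:50, 16:50–18:00.
Together these are the periods covered by exactly one.

01:30–01:50, 03:20–03:30, 03:40–05:20, 12:00–12:50, 14:20–15:40, 16:50–18:00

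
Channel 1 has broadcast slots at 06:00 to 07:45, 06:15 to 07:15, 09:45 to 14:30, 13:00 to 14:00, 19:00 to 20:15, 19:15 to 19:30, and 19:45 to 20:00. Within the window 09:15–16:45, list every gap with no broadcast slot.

The merged coverage is 06:00–07:45, 09:45–14:30, 19:00–20:15.
Uncovered inside 09:15–16:45: 09:15–09:45, 14:30–16:45.

09:15–09:45, 14:30–16:45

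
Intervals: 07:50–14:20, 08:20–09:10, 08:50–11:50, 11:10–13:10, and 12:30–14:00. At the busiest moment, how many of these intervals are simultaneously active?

3

At 08:50, 3 of the intervals are simultaneously active.
No point has more.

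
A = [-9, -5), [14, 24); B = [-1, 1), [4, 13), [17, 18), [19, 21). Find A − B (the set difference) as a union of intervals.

[-9, -5) ∪ [14, 17) ∪ [18, 19) ∪ [21, 24)

[-9, -5) is untouched.
[14, 24) with B removed leaves [14, 17), [18, 19), [21, 24).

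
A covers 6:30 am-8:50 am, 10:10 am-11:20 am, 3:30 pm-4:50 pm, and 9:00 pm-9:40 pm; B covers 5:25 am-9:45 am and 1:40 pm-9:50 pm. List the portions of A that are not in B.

10:10 am–11:20 am

6:30 am–8:50 am lies entirely inside B → drops out.
10:10 am–11:20 am is untouched.
3:30 pm–4:50 pm lies entirely inside B → drops out.
9:00 pm–9:40 pm lies entirely inside B → drops out.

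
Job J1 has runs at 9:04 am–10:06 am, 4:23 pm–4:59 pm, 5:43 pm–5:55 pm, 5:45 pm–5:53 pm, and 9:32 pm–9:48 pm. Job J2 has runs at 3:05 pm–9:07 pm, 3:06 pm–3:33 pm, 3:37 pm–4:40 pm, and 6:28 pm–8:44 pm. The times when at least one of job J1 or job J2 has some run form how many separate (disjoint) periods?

A, merged: 9:04 am–10:06 am, 4:23 pm–4:59 pm, 5:43 pm–5:55 pm, 9:32 pm–9:48 pm.
B, merged: 3:05 pm–9:07 pm.
A ∪ B = 9:04 am–10:06 am, 3:05 pm–9:07 pm, 9:32 pm–9:48 pm.
That is 3 disjoint pieces.

3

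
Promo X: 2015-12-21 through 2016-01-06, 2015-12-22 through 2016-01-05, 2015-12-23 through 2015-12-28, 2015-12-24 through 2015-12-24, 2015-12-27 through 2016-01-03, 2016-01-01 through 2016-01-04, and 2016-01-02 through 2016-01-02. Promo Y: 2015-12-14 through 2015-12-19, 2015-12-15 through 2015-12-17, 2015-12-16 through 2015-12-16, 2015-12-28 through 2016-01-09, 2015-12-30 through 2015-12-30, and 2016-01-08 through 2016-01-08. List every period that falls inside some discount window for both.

First set merges to 2015-12-21 through 2016-01-06.
Second set merges to 2015-12-14 through 2015-12-19, 2015-12-28 through 2016-01-09.
2015-12-21 through 2016-01-06 meets the second set on 2015-12-28 through 2016-01-06.

2015-12-28 through 2016-01-06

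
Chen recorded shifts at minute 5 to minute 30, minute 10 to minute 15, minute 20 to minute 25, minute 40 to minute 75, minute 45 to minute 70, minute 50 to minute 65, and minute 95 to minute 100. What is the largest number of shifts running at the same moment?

3

Sweep endpoints in order; track running count of active intervals.
Peak of 3 reached at minute 50.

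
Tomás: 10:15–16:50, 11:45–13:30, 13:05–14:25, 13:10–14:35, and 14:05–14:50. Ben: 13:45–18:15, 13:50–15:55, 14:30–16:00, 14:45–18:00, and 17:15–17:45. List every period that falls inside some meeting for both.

A, merged: 10:15–16:50.
B, merged: 13:45–18:15.
10:15–16:50 ∩ B → 13:45–16:50.

13:45–16:50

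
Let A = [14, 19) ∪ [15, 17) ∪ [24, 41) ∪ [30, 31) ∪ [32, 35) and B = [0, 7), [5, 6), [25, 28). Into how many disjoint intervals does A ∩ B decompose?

1

Merge the first list: [14, 19), [24, 41).
Merge the second list: [0, 7), [25, 28).
A ∩ B = [25, 28).
That is 1 disjoint piece.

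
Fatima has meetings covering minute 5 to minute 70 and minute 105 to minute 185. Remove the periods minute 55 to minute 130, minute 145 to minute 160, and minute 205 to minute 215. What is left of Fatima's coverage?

minute 5 to minute 70 with B removed leaves minute 5 to minute 55.
minute 105 to minute 185 with B removed leaves minute 130 to minute 145, minute 160 to minute 185.

minute 5 to minute 55, minute 130 to minute 145, minute 160 to minute 185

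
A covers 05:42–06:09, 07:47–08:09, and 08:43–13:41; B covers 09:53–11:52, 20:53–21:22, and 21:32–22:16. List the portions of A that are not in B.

05:42–06:09 is untouched.
07:47–08:09 is untouched.
08:43–13:41 with B removed leaves 08:43–09:53, 11:52–13:41.

05:42–06:09, 07:47–08:09, 08:43–09:53, 11:52–13:41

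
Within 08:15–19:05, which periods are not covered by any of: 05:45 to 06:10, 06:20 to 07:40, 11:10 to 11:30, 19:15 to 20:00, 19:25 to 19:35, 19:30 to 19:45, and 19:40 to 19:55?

Covered (merged): 05:45–06:10, 06:20–07:40, 11:10–11:30, 19:15–20:00.
Complement within 08:15–19:05: 08:15–11:10, 11:30–19:05.

08:15–11:10, 11:30–19:05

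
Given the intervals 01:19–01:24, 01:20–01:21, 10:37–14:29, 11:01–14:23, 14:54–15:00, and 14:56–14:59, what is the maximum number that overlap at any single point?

2

At 01:20, 2 of the intervals are simultaneously active.
No point has more.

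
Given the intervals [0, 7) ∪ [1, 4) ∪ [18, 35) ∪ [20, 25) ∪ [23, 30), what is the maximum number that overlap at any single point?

Sweep endpoints in order; track running count of active intervals.
Peak of 3 reached at 23.

3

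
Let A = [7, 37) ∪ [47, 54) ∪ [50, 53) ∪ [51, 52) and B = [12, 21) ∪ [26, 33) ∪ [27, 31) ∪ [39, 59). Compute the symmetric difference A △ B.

First set merges to [7, 37), [47, 54).
Second set merges to [12, 21), [26, 33), [39, 59).
Only in the first: [7, 12), [21, 26), [33, 37).
Only in the second: [39, 47), [54, 59).
Together these are the periods covered by exactly one.

[7, 12) ∪ [21, 26) ∪ [33, 37) ∪ [39, 47) ∪ [54, 59)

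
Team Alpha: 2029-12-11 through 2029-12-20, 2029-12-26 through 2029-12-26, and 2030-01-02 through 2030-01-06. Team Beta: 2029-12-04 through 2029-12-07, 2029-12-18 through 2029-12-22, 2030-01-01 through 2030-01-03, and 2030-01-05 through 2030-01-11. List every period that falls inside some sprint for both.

2029-12-18 through 2029-12-20, 2030-01-02 through 2030-01-03, 2030-01-05 through 2030-01-06

2029-12-11 through 2029-12-20 overlaps B on 2029-12-18 through 2029-12-20.
2029-12-26 through 2029-12-26 falls entirely outside B.
2030-01-02 through 2030-01-06 overlaps B on 2030-01-02 through 2030-01-03, 2030-01-05 through 2030-01-06.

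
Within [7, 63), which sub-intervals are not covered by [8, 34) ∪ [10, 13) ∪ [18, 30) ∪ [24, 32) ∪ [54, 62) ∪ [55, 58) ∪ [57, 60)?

[7, 8) ∪ [34, 54) ∪ [62, 63)

After merging, the occupied span is [8, 34), [54, 62).
Uncovered inside [7, 63): [7, 8), [34, 54), [62, 63).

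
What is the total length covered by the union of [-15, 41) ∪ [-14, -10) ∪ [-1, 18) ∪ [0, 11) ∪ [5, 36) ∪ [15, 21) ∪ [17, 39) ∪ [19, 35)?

Merged: [-15, 41).
Length: 56.

56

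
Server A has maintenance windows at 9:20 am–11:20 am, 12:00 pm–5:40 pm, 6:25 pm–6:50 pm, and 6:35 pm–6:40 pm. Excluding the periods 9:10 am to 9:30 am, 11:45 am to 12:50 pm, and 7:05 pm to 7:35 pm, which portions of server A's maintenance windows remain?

A, merged: 9:20 am–11:20 am, 12:00 pm–5:40 pm, 6:25 pm–6:50 pm.
9:20 am–11:20 am \ B = 9:30 am–11:20 am.
12:00 pm–5:40 pm \ B = 12:50 pm–5:40 pm.
6:25 pm–6:50 pm: nothing removed.

9:30 am–11:20 am, 12:50 pm–5:40 pm, 6:25 pm–6:50 pm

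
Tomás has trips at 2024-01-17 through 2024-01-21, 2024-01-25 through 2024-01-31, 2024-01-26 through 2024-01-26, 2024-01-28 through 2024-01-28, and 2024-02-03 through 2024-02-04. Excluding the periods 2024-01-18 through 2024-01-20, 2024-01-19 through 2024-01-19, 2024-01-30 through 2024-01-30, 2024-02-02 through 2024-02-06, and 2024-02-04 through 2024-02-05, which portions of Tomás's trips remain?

2024-01-17 through 2024-01-17, 2024-01-21 through 2024-01-21, 2024-01-25 through 2024-01-29, 2024-01-31 through 2024-01-31

A, merged: 2024-01-17 through 2024-01-21, 2024-01-25 through 2024-01-31, 2024-02-03 through 2024-02-04.
B, merged: 2024-01-18 through 2024-01-20, 2024-01-30 through 2024-01-30, 2024-02-02 through 2024-02-06.
2024-01-17 through 2024-01-21 minus B → 2024-01-17 through 2024-01-17, 2024-01-21 through 2024-01-21.
2024-01-25 through 2024-01-31 minus B → 2024-01-25 through 2024-01-29, 2024-01-31 through 2024-01-31.
2024-02-03 through 2024-02-04: fully covered by B → removed.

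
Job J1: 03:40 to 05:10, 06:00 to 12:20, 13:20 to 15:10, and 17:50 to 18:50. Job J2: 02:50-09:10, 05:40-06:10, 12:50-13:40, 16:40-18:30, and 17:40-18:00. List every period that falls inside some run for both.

03:40–05:10, 06:00–09:10, 13:20–13:40, 17:50–18:30

Merge the second list: 02:50–09:10, 12:50–13:40, 16:40–18:30.
03:40–05:10 meets the second set on 03:40–05:10.
06:00–12:20 meets the second set on 06:00–09:10.
13:20–15:10 meets the second set on 13:20–13:40.
17:50–18:50 meets the second set on 17:50–18:30.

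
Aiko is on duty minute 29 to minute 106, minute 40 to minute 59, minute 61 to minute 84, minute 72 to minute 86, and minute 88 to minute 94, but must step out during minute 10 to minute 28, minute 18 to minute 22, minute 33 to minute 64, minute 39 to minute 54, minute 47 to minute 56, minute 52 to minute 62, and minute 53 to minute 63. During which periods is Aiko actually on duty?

Merge the first list: minute 29 to minute 106.
Merge the second list: minute 10 to minute 28, minute 33 to minute 64.
minute 29 to minute 106 with B removed leaves minute 29 to minute 33, minute 64 to minute 106.

minute 29 to minute 33, minute 64 to minute 106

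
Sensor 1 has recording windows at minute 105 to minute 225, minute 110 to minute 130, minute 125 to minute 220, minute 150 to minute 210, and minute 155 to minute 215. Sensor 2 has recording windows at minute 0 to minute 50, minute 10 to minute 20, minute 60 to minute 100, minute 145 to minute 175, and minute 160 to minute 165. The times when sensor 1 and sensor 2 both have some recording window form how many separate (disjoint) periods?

First set merges to minute 105 to minute 225.
Second set merges to minute 0 to minute 50, minute 60 to minute 100, minute 145 to minute 175.
A ∩ B = minute 145 to minute 175.
That is 1 disjoint piece.

1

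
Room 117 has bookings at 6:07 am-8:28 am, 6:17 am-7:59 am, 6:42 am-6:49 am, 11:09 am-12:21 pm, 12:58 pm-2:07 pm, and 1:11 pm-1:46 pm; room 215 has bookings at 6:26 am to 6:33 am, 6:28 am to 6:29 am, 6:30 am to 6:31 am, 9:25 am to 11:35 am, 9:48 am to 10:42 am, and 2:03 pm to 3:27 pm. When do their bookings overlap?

A, merged: 6:07 am-8:28 am, 11:09 am-12:21 pm, 12:58 pm-2:07 pm.
B, merged: 6:26 am-6:33 am, 9:25 am-11:35 am, 2:03 pm-3:27 pm.
6:07 am-8:28 am overlaps B on 6:26 am-6:33 am.
11:09 am-12:21 pm overlaps B on 11:09 am-11:35 am.
12:58 pm-2:07 pm overlaps B on 2:03 pm-2:07 pm.

6:26 am-6:33 am, 11:09 am-11:35 am, 2:03 pm-2:07 pm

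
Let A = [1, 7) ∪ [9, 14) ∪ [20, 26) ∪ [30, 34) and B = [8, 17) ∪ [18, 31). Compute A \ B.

[1, 7) ∪ [31, 34)

[1, 7) is untouched.
[9, 14) lies entirely inside B → drops out.
[20, 26) lies entirely inside B → drops out.
[30, 34) with B removed leaves [31, 34).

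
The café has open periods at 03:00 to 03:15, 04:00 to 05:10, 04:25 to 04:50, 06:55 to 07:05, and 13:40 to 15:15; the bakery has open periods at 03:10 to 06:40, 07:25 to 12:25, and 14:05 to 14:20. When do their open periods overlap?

03:10–03:15, 04:00–05:10, 14:05–14:20

First set merges to 03:00–03:15, 04:00–05:10, 06:55–07:05, 13:40–15:15.
03:00–03:15 meets the second set on 03:10–03:15.
04:00–05:10 meets the second set on 04:00–05:10.
06:55–07:05: no overlap with the second set.
13:40–15:15 meets the second set on 14:05–14:20.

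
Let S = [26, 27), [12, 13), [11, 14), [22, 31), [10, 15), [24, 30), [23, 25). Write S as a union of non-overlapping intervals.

[10, 15) ∪ [22, 31)

Sort by start: [10, 15), [11, 14), [12, 13), [22, 31), [23, 25), [24, 30), [26, 27).
[11, 14) overlaps/touches [10, 15) → extend to [10, 15).
[12, 13) overlaps/touches [10, 15) → extend to [10, 15).
[22, 31) is disjoint → start new block.
[23, 25) overlaps/touches [22, 31) → extend to [22, 31).
[24, 30) overlaps/touches [22, 31) → extend to [22, 31).
[26, 27) overlaps/touches [22, 31) → extend to [22, 31).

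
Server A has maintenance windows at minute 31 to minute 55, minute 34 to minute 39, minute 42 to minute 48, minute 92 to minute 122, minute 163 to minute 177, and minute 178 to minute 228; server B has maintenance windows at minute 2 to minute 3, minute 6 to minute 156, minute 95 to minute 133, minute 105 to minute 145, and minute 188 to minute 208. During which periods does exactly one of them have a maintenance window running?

Merge the first list: minute 31 to minute 55, minute 92 to minute 122, minute 163 to minute 177, minute 178 to minute 228.
Merge the second list: minute 2 to minute 3, minute 6 to minute 156, minute 188 to minute 208.
A \ B = minute 163 to minute 177, minute 178 to minute 188, minute 208 to minute 228.
B \ A = minute 2 to minute 3, minute 6 to minute 31, minute 55 to minute 92, minute 122 to minute 156.
Union of the two gives the symmetric difference.

minute 2 to minute 3, minute 6 to minute 31, minute 55 to minute 92, minute 122 to minute 156, minute 163 to minute 177, minute 178 to minute 188, minute 208 to minute 228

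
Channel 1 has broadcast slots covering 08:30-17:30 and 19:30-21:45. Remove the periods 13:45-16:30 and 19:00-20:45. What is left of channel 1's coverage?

08:30–13:45, 16:30–17:30, 20:45–21:45

08:30–17:30 \ B = 08:30–13:45, 16:30–17:30.
19:30–21:45 \ B = 20:45–21:45.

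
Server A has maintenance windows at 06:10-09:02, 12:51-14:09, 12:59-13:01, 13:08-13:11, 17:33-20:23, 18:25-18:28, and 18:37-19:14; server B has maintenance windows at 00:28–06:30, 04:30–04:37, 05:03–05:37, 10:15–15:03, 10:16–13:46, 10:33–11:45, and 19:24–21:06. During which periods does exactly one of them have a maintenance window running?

A, merged: 06:10-09:02, 12:51-14:09, 17:33-20:23.
B, merged: 00:28-06:30, 10:15-15:03, 19:24-21:06.
A but not B: 06:30-09:02, 17:33-19:24.
B but not A: 00:28-06:10, 10:15-12:51, 14:09-15:03, 20:23-21:06.
Combining gives A △ B.

00:28-06:10, 06:30-09:02, 10:15-12:51, 14:09-15:03, 17:33-19:24, 20:23-21:06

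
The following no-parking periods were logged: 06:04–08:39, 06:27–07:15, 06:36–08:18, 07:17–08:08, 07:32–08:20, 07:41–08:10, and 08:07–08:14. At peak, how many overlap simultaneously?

6

At 08:07, 6 of the intervals are simultaneously active.
No point has more.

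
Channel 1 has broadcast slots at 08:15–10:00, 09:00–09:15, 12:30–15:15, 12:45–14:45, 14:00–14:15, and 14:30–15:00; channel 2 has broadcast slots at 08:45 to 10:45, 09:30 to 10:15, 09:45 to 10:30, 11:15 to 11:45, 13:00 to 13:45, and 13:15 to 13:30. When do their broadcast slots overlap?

A, merged: 08:15-10:00, 12:30-15:15.
B, merged: 08:45-10:45, 11:15-11:45, 13:00-13:45.
08:15-10:00 meets the second set on 08:45-10:00.
12:30-15:15 meets the second set on 13:00-13:45.

08:45-10:00, 13:00-13:45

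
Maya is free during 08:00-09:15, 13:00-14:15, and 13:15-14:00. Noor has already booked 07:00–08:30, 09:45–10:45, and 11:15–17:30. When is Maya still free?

Merge the first list: 08:00–09:15, 13:00–14:15.
08:00–09:15 \ B = 08:30–09:15.
13:00–14:15: entirely removed.

08:30–09:15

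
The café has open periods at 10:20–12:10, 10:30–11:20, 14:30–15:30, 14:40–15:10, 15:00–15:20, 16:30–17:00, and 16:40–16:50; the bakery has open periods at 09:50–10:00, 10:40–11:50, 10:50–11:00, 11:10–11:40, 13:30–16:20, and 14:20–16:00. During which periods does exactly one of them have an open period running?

First set merges to 10:20–12:10, 14:30–15:30, 16:30–17:00.
Second set merges to 09:50–10:00, 10:40–11:50, 13:30–16:20.
Only in the first: 10:20–10:40, 11:50–12:10, 16:30–17:00.
Only in the second: 09:50–10:00, 13:30–14:30, 15:30–16:20.
Together these are the periods covered by exactly one.

09:50–10:00, 10:20–10:40, 11:50–12:10, 13:30–14:30, 15:30–16:20, 16:30–17:00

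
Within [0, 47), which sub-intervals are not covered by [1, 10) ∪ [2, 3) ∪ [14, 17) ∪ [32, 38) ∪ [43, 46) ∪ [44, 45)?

Covered (merged): [1, 10), [14, 17), [32, 38), [43, 46).
Uncovered inside [0, 47): [0, 1), [10, 14), [17, 32), [38, 43), [46, 47).

[0, 1) ∪ [10, 14) ∪ [17, 32) ∪ [38, 43) ∪ [46, 47)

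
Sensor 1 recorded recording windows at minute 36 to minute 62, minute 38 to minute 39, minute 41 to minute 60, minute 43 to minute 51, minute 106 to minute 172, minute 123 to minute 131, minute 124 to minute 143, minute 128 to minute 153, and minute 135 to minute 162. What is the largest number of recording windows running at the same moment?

4

Walk the sorted start/end points keeping a running depth.
The depth first hits 4 at minute 128.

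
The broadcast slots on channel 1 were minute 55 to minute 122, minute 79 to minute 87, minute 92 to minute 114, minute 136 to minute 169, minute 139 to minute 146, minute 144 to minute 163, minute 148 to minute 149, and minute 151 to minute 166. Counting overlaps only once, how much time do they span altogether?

100 minutes

Merged: minute 55 to minute 122, minute 136 to minute 169.
Lengths: 67 minutes + 33 minutes = 100 minutes.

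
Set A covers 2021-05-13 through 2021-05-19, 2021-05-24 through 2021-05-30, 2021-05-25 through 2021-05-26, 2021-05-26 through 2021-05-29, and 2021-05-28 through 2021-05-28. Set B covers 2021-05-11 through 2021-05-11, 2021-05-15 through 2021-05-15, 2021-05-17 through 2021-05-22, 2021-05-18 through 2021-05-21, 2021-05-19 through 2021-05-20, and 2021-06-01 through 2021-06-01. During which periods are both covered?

2021-05-15 through 2021-05-15, 2021-05-17 through 2021-05-19

Merge the first list: 2021-05-13 through 2021-05-19, 2021-05-24 through 2021-05-30.
Merge the second list: 2021-05-11 through 2021-05-11, 2021-05-15 through 2021-05-15, 2021-05-17 through 2021-05-22, 2021-06-01 through 2021-06-01.
2021-05-13 through 2021-05-19 ∩ B → 2021-05-15 through 2021-05-15, 2021-05-17 through 2021-05-19.
2021-05-24 through 2021-05-30 meets no B interval.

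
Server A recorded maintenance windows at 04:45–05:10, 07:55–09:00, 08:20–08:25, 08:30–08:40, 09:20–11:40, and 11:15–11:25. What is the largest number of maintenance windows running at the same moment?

Walk the sorted start/end points keeping a running depth.
The depth first hits 2 at 08:20.

2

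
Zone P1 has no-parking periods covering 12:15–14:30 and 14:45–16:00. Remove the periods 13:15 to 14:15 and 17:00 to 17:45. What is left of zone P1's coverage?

12:15–13:15, 14:15–14:30, 14:45–16:00

12:15–14:30 with B removed leaves 12:15–13:15, 14:15–14:30.
14:45–16:00 is untouched.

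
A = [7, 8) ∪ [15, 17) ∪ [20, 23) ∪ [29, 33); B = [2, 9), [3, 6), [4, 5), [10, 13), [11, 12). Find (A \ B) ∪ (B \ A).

[2, 7) ∪ [8, 9) ∪ [10, 13) ∪ [15, 17) ∪ [20, 23) ∪ [29, 33)

Second set merges to [2, 9), [10, 13).
A but not B: [15, 17), [20, 23), [29, 33).
B but not A: [2, 7), [8, 9), [10, 13).
Combining gives A △ B.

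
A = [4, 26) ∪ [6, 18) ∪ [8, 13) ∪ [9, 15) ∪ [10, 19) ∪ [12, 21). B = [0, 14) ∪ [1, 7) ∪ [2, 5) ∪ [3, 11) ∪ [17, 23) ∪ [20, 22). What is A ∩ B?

[4, 14) ∪ [17, 23)

A, merged: [4, 26).
B, merged: [0, 14), [17, 23).
[4, 26) overlaps B on [4, 14), [17, 23).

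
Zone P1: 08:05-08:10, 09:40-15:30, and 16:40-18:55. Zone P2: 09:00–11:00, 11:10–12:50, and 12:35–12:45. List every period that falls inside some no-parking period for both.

B, merged: 09:00-11:00, 11:10-12:50.
08:05-08:10 meets no B interval.
09:40-15:30 ∩ B → 09:40-11:00, 11:10-12:50.
16:40-18:55 meets no B interval.

09:40-11:00, 11:10-12:50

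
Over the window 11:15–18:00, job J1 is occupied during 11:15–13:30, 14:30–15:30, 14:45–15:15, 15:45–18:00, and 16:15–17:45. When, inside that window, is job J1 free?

13:30-14:30, 15:30-15:45

The merged coverage is 11:15-13:30, 14:30-15:30, 15:45-18:00.
Uncovered inside 11:15-18:00: 13:30-14:30, 15:30-15:45.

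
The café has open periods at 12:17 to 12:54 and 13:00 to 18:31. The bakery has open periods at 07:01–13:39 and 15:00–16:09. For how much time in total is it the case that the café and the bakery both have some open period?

2 h 25 min

A ∩ B = 12:17–12:54, 13:00–13:39, 15:00–16:09.
Total: 37 min + 39 min + 1 h 9 min = 2 h 25 min.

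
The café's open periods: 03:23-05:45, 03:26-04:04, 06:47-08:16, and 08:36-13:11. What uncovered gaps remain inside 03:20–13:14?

Covered (merged): 03:23–05:45, 06:47–08:16, 08:36–13:11.
Gaps within 03:20–13:14: 03:20–03:23, 05:45–06:47, 08:16–08:36, 13:11–13:14.

03:20–03:23, 05:45–06:47, 08:16–08:36, 13:11–13:14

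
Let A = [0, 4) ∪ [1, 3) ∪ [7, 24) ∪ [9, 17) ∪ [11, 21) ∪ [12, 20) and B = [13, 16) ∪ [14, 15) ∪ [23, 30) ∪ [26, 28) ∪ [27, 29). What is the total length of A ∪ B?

Merge the first list: [0, 4), [7, 24).
Merge the second list: [13, 16), [23, 30).
A ∪ B = [0, 4), [7, 30).
Total: 4 + 23 = 27.

27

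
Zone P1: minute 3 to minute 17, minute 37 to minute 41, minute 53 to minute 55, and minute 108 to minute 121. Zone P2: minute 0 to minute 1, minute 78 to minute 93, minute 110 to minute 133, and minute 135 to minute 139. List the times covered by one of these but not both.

Only in the first: minute 3 to minute 17, minute 37 to minute 41, minute 53 to minute 55, minute 108 to minute 110.
Only in the second: minute 0 to minute 1, minute 78 to minute 93, minute 121 to minute 133, minute 135 to minute 139.
Together these are the periods covered by exactly one.

minute 0 to minute 1, minute 3 to minute 17, minute 37 to minute 41, minute 53 to minute 55, minute 78 to minute 93, minute 108 to minute 110, minute 121 to minute 133, minute 135 to minute 139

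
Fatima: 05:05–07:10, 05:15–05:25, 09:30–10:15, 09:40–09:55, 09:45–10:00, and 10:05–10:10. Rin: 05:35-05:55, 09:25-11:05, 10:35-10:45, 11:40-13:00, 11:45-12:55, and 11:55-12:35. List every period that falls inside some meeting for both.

05:35-05:55, 09:30-10:15

A, merged: 05:05-07:10, 09:30-10:15.
B, merged: 05:35-05:55, 09:25-11:05, 11:40-13:00.
05:05-07:10 ∩ B → 05:35-05:55.
09:30-10:15 ∩ B → 09:30-10:15.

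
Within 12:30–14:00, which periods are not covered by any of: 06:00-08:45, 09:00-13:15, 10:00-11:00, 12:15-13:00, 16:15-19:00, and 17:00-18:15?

13:15-14:00

Covered (merged): 06:00-08:45, 09:00-13:15, 16:15-19:00.
Gaps within 12:30-14:00: 13:15-14:00.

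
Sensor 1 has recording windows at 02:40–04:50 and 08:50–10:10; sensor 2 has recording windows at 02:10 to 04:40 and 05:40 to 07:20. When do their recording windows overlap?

02:40–04:50 overlaps B on 02:40–04:40.
08:50–10:10 falls entirely outside B.

02:40–04:40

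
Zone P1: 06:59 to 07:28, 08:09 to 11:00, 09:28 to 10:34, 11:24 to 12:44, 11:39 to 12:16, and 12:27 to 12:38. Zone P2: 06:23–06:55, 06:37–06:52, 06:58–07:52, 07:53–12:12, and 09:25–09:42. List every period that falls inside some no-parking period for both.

06:59-07:28, 08:09-11:00, 11:24-12:12

First set merges to 06:59-07:28, 08:09-11:00, 11:24-12:44.
Second set merges to 06:23-06:55, 06:58-07:52, 07:53-12:12.
06:59-07:28 ∩ B → 06:59-07:28.
08:09-11:00 ∩ B → 08:09-11:00.
11:24-12:44 ∩ B → 11:24-12:12.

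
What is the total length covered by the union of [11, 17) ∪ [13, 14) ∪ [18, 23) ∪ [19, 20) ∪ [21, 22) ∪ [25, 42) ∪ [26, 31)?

28

Merged: [11, 17), [18, 23), [25, 42).
Lengths: 6 + 5 + 17 = 28.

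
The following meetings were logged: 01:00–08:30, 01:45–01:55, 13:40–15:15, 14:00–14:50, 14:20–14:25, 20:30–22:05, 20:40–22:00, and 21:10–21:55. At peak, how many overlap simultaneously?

3

At 14:20, 3 of the intervals are simultaneously active.
No point has more.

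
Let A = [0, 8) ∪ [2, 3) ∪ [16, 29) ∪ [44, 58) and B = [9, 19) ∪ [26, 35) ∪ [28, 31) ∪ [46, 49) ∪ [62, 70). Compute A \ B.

[0, 8) ∪ [19, 26) ∪ [44, 46) ∪ [49, 58)

First set merges to [0, 8), [16, 29), [44, 58).
Second set merges to [9, 19), [26, 35), [46, 49), [62, 70).
[0, 8): nothing removed.
[16, 29) \ B = [19, 26).
[44, 58) \ B = [44, 46), [49, 58).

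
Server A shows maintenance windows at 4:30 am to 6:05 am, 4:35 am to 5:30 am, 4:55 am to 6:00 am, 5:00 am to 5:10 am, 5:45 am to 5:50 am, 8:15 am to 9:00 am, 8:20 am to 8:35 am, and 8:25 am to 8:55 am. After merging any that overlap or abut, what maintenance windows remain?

4:30 am–6:05 am, 8:15 am–9:00 am

4:35 am–5:30 am overlaps/touches 4:30 am–6:05 am → extend to 4:30 am–6:05 am.
4:55 am–6:00 am overlaps/touches 4:30 am–6:05 am → extend to 4:30 am–6:05 am.
5:00 am–5:10 am overlaps/touches 4:30 am–6:05 am → extend to 4:30 am–6:05 am.
5:45 am–5:50 am overlaps/touches 4:30 am–6:05 am → extend to 4:30 am–6:05 am.
8:15 am–9:00 am is disjoint → start new block.
8:20 am–8:35 am overlaps/touches 8:15 am–9:00 am → extend to 8:15 am–9:00 am.
8:25 am–8:55 am overlaps/touches 8:15 am–9:00 am → extend to 8:15 am–9:00 am.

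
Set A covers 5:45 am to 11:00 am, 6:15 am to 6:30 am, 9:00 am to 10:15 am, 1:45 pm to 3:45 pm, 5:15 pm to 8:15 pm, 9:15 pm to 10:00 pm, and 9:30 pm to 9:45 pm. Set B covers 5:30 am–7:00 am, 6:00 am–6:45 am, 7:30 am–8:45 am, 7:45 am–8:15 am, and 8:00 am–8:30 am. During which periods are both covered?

Merge the first list: 5:45 am–11:00 am, 1:45 pm–3:45 pm, 5:15 pm–8:15 pm, 9:15 pm–10:00 pm.
Merge the second list: 5:30 am–7:00 am, 7:30 am–8:45 am.
5:45 am–11:00 am meets the second set on 5:45 am–7:00 am, 7:30 am–8:45 am.
1:45 pm–3:45 pm: no overlap with the second set.
5:15 pm–8:15 pm: no overlap with the second set.
9:15 pm–10:00 pm: no overlap with the second set.

5:45 am–7:00 am, 7:30 am–8:45 am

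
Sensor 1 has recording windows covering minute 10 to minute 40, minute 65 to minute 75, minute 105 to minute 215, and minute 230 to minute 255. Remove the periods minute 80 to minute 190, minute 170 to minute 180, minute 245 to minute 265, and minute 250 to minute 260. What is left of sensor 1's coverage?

B, merged: minute 80 to minute 190, minute 245 to minute 265.
minute 10 to minute 40: nothing removed.
minute 65 to minute 75: nothing removed.
minute 105 to minute 215 \ B = minute 190 to minute 215.
minute 230 to minute 255 \ B = minute 230 to minute 245.

minute 10 to minute 40, minute 65 to minute 75, minute 190 to minute 215, minute 230 to minute 245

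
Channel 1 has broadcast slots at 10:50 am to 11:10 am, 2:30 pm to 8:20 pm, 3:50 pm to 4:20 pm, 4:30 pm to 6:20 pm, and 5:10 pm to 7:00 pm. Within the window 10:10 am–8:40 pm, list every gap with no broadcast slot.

10:10 am-10:50 am, 11:10 am-2:30 pm, 8:20 pm-8:40 pm

After merging, the occupied span is 10:50 am-11:10 am, 2:30 pm-8:20 pm.
Uncovered inside 10:10 am-8:40 pm: 10:10 am-10:50 am, 11:10 am-2:30 pm, 8:20 pm-8:40 pm.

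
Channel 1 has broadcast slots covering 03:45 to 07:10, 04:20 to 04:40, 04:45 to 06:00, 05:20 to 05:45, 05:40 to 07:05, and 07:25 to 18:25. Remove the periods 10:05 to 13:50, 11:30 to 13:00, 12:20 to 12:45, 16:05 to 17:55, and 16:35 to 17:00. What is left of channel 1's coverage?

First set merges to 03:45–07:10, 07:25–18:25.
Second set merges to 10:05–13:50, 16:05–17:55.
03:45–07:10: nothing removed.
07:25–18:25 \ B = 07:25–10:05, 13:50–16:05, 17:55–18:25.

03:45–07:10, 07:25–10:05, 13:50–16:05, 17:55–18:25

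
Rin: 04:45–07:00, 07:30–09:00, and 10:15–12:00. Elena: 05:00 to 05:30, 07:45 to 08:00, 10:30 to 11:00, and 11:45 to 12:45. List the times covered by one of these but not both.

A but not B: 04:45-05:00, 05:30-07:00, 07:30-07:45, 08:00-09:00, 10:15-10:30, 11:00-11:45.
B but not A: 12:00-12:45.
Combining gives A △ B.

04:45-05:00, 05:30-07:00, 07:30-07:45, 08:00-09:00, 10:15-10:30, 11:00-11:45, 12:00-12:45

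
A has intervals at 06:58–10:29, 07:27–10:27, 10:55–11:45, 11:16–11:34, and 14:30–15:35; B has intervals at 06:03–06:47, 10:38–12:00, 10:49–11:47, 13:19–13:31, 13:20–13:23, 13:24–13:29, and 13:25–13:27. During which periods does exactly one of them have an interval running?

06:03–06:47, 06:58–10:29, 10:38–10:55, 11:45–12:00, 13:19–13:31, 14:30–15:35

Merge the first list: 06:58–10:29, 10:55–11:45, 14:30–15:35.
Merge the second list: 06:03–06:47, 10:38–12:00, 13:19–13:31.
Only in the first: 06:58–10:29, 14:30–15:35.
Only in the second: 06:03–06:47, 10:38–10:55, 11:45–12:00, 13:19–13:31.
Together these are the periods covered by exactly one.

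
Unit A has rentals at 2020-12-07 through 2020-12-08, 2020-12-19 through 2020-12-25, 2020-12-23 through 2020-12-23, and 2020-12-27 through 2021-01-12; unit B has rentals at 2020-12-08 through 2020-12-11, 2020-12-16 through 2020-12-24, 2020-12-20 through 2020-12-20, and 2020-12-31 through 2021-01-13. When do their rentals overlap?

First set merges to 2020-12-07 through 2020-12-08, 2020-12-19 through 2020-12-25, 2020-12-27 through 2021-01-12.
Second set merges to 2020-12-08 through 2020-12-11, 2020-12-16 through 2020-12-24, 2020-12-31 through 2021-01-13.
2020-12-07 through 2020-12-08 overlaps B on 2020-12-08 through 2020-12-08.
2020-12-19 through 2020-12-25 overlaps B on 2020-12-19 through 2020-12-24.
2020-12-27 through 2021-01-12 overlaps B on 2020-12-31 through 2021-01-12.

2020-12-08 through 2020-12-08, 2020-12-19 through 2020-12-24, 2020-12-31 through 2021-01-12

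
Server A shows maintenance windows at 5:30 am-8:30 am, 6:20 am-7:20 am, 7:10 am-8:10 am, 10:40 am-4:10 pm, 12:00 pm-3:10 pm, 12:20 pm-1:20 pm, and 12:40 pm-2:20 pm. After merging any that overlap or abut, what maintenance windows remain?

6:20 am–7:20 am overlaps/touches 5:30 am–8:30 am → extend to 5:30 am–8:30 am.
7:10 am–8:10 am overlaps/touches 5:30 am–8:30 am → extend to 5:30 am–8:30 am.
10:40 am–4:10 pm is disjoint → start new block.
12:00 pm–3:10 pm overlaps/touches 10:40 am–4:10 pm → extend to 10:40 am–4:10 pm.
12:20 pm–1:20 pm overlaps/touches 10:40 am–4:10 pm → extend to 10:40 am–4:10 pm.
12:40 pm–2:20 pm overlaps/touches 10:40 am–4:10 pm → extend to 10:40 am–4:10 pm.

5:30 am–8:30 am, 10:40 am–4:10 pm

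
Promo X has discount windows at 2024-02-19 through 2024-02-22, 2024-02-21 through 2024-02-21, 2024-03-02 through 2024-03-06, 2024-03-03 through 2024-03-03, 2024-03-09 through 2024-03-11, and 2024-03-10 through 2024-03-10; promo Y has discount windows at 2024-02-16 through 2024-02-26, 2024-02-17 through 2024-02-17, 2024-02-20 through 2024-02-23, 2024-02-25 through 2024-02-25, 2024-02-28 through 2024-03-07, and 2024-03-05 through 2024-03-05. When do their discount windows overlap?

A, merged: 2024-02-19 through 2024-02-22, 2024-03-02 through 2024-03-06, 2024-03-09 through 2024-03-11.
B, merged: 2024-02-16 through 2024-02-26, 2024-02-28 through 2024-03-07.
2024-02-19 through 2024-02-22 meets the second set on 2024-02-19 through 2024-02-22.
2024-03-02 through 2024-03-06 meets the second set on 2024-03-02 through 2024-03-06.
2024-03-09 through 2024-03-11: no overlap with the second set.

2024-02-19 through 2024-02-22, 2024-03-02 through 2024-03-06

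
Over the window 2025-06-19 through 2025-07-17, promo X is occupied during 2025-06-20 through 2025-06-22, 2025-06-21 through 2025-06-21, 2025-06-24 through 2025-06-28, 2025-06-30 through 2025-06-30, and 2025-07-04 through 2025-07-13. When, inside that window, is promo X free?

The merged coverage is 2025-06-20 through 2025-06-22, 2025-06-24 through 2025-06-28, 2025-06-30 through 2025-06-30, 2025-07-04 through 2025-07-13.
Complement within 2025-06-19 through 2025-07-17: 2025-06-19 through 2025-06-19, 2025-06-23 through 2025-06-23, 2025-06-29 through 2025-06-29, 2025-07-01 through 2025-07-03, 2025-07-14 through 2025-07-17.

2025-06-19 through 2025-06-19, 2025-06-23 through 2025-06-23, 2025-06-29 through 2025-06-29, 2025-07-01 through 2025-07-03, 2025-07-14 through 2025-07-17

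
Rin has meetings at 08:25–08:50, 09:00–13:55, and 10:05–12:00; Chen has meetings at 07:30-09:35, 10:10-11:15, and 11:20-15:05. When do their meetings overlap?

08:25–08:50, 09:00–09:35, 10:10–11:15, 11:20–13:55

A, merged: 08:25–08:50, 09:00–13:55.
08:25–08:50 ∩ B → 08:25–08:50.
09:00–13:55 ∩ B → 09:00–09:35, 10:10–11:15, 11:20–13:55.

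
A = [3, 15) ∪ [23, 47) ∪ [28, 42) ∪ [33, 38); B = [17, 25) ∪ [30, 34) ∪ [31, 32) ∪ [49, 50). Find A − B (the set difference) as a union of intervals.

[3, 15) ∪ [25, 30) ∪ [34, 47)

A, merged: [3, 15), [23, 47).
B, merged: [17, 25), [30, 34), [49, 50).
[3, 15): no B overlap → unchanged.
[23, 47) minus B → [25, 30), [34, 47).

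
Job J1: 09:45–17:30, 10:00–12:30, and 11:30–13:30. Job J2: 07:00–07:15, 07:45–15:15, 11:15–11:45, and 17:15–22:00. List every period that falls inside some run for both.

09:45–15:15, 17:15–17:30

First set merges to 09:45–17:30.
Second set merges to 07:00–07:15, 07:45–15:15, 17:15–22:00.
09:45–17:30 meets the second set on 09:45–15:15, 17:15–17:30.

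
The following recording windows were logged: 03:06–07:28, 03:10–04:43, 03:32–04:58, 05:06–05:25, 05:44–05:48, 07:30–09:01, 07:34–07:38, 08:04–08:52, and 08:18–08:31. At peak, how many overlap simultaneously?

3

Sweep endpoints in order; track running count of active intervals.
Peak of 3 reached at 03:32.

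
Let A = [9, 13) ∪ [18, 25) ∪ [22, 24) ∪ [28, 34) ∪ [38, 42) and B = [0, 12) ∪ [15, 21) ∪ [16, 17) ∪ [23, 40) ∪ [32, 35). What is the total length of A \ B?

A, merged: [9, 13), [18, 25), [28, 34), [38, 42).
B, merged: [0, 12), [15, 21), [23, 40).
A \ B = [12, 13), [21, 23), [40, 42).
Total: 1 + 2 + 2 = 5.

5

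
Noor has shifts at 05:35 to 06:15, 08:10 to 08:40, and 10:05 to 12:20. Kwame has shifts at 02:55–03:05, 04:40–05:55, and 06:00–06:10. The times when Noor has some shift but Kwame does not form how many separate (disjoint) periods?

4

A \ B = 05:55-06:00, 06:10-06:15, 08:10-08:40, 10:05-12:20.
That is 4 disjoint pieces.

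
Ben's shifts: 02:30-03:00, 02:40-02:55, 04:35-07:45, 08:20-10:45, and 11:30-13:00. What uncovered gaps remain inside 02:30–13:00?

03:00-04:35, 07:45-08:20, 10:45-11:30

The merged coverage is 02:30-03:00, 04:35-07:45, 08:20-10:45, 11:30-13:00.
Complement within 02:30-13:00: 03:00-04:35, 07:45-08:20, 10:45-11:30.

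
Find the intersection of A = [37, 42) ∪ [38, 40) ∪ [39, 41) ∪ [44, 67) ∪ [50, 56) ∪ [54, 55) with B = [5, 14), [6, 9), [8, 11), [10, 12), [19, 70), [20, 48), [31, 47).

[37, 42) ∪ [44, 67)

First set merges to [37, 42), [44, 67).
Second set merges to [5, 14), [19, 70).
[37, 42) ∩ B → [37, 42).
[44, 67) ∩ B → [44, 67).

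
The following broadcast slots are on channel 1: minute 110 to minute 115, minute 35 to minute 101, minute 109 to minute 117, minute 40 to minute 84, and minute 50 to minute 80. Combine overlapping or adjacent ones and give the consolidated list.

minute 35 to minute 101, minute 109 to minute 117

Sort by start: minute 35 to minute 101, minute 40 to minute 84, minute 50 to minute 80, minute 109 to minute 117, minute 110 to minute 115.
minute 40 to minute 84 overlaps/touches minute 35 to minute 101 → extend to minute 35 to minute 101.
minute 50 to minute 80 overlaps/touches minute 35 to minute 101 → extend to minute 35 to minute 101.
minute 109 to minute 117 is disjoint → start new block.
minute 110 to minute 115 overlaps/touches minute 109 to minute 117 → extend to minute 109 to minute 117.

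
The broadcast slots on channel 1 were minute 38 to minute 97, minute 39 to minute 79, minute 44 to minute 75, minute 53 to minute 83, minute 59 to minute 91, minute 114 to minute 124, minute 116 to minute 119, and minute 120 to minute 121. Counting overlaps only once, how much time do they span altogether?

69 minutes

Merged: minute 38 to minute 97, minute 114 to minute 124.
Lengths: 59 minutes + 10 minutes = 69 minutes.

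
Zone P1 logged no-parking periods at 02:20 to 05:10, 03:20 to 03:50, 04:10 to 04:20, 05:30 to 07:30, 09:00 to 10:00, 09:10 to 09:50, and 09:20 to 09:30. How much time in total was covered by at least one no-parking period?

Merged: 02:20–05:10, 05:30–07:30, 09:00–10:00.
Lengths: 2 h 50 min + 2 h + 1 h = 5 h 50 min.

5 h 50 min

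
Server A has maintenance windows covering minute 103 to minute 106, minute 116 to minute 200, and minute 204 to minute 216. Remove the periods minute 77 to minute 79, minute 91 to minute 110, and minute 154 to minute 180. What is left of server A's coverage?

minute 116 to minute 154, minute 180 to minute 200, minute 204 to minute 216

minute 103 to minute 106: fully covered by B → removed.
minute 116 to minute 200 minus B → minute 116 to minute 154, minute 180 to minute 200.
minute 204 to minute 216: no B overlap → unchanged.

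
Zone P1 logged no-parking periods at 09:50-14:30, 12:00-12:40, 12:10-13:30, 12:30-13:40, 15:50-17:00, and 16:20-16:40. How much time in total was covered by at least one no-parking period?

Merged: 09:50-14:30, 15:50-17:00.
Lengths: 4 h 40 min + 1 h 10 min = 5 h 50 min.

5 h 50 min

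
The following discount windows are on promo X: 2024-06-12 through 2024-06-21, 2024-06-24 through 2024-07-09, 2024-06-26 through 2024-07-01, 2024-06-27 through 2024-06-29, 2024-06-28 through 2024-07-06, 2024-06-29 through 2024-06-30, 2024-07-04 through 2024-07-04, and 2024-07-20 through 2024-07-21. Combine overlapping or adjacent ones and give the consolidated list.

2024-06-12 through 2024-06-21, 2024-06-24 through 2024-07-09, 2024-07-20 through 2024-07-21

2024-06-24 through 2024-07-09 is disjoint → start new block.
2024-06-26 through 2024-07-01 overlaps/touches 2024-06-24 through 2024-07-09 → extend to 2024-06-24 through 2024-07-09.
2024-06-27 through 2024-06-29 overlaps/touches 2024-06-24 through 2024-07-09 → extend to 2024-06-24 through 2024-07-09.
2024-06-28 through 2024-07-06 overlaps/touches 2024-06-24 through 2024-07-09 → extend to 2024-06-24 through 2024-07-09.
2024-06-29 through 2024-06-30 overlaps/touches 2024-06-24 through 2024-07-09 → extend to 2024-06-24 through 2024-07-09.
2024-07-04 through 2024-07-04 overlaps/touches 2024-06-24 through 2024-07-09 → extend to 2024-06-24 through 2024-07-09.
2024-07-20 through 2024-07-21 is disjoint → start new block.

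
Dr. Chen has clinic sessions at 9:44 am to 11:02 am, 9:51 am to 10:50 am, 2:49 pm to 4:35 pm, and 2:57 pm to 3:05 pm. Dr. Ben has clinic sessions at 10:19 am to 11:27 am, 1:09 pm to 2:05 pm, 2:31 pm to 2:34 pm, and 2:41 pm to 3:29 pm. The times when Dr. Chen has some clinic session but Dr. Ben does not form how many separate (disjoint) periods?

A, merged: 9:44 am–11:02 am, 2:49 pm–4:35 pm.
A \ B = 9:44 am–10:19 am, 3:29 pm–4:35 pm.
That is 2 disjoint pieces.

2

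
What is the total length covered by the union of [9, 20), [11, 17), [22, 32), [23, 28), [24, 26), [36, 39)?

Merged: [9, 20), [22, 32), [36, 39).
Lengths: 11 + 10 + 3 = 24.

24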